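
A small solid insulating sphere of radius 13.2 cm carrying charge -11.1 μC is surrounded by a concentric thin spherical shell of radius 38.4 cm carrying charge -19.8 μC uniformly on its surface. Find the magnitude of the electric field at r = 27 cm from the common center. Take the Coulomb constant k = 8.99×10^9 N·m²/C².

|E| ≈ 1.37×10^6 N/C

Take a concentric spherical Gaussian surface of radius r = 27 cm (between the bodies, 13.2 cm < r < 38.4 cm).
Only the inner charge is enclosed; the outer shell contributes nothing inside itself. Q_enc = -11.1 μC = -1.11×10^-5 C.
Since E is radial and uniform over the Gaussian sphere, Φ = E·4πr² = Q_enc/ε₀.
E = k|Q_enc|/r² = (8.99×10^9)(1.11×10^-5)/(0.27)² = 1.37×10^6 N/C.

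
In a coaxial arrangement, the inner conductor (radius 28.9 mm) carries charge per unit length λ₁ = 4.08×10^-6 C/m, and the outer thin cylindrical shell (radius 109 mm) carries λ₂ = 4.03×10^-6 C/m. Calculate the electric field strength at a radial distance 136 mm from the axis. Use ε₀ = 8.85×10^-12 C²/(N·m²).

Coaxial Gaussian cylinder, radius r = 136 mm, length L (r > 109 mm, enclosing both).
λ_enc = λ₁ + λ₂ = (4.08×10^-6) + (4.03×10^-6) = 8.11×10^-6 C/m.
By Gauss's law (flux through the curved wall only), E·2πrL = λ_enc L/ε₀.
E = |λ_enc|/(2πε₀r) = (8.11e-6)/(2π·8.85×10^-12·0.136) = 1.07e6 N/C.

|E| = 1.07e6 N/C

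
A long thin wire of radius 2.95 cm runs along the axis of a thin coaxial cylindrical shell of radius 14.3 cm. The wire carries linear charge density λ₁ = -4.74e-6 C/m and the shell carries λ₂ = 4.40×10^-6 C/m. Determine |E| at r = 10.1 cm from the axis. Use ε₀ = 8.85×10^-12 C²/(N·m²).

8.44×10^5 V/m

Coaxial Gaussian cylinder, radius r = 10.1 cm, length L (between the conductors, 2.95 cm < r < 14.3 cm).
Only the inner wire is enclosed; the outer shell contributes nothing inside itself. λ_enc = λ₁ = -4.74×10^-6 C/m.
By Gauss's law (flux through the curved wall only), E·2πrL = λ_enc L/ε₀.
E = |λ_enc|/(2πε₀r) = (4.74×10^-6)/(2π·8.85×10^-12·0.101) = 8.44×10^5 N/C.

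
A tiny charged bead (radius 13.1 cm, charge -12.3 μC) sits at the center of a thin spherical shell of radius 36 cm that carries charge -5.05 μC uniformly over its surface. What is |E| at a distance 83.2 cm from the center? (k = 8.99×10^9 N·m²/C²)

|E| = 2.25×10^5 N/C

By spherical symmetry E is radial; choose a Gaussian sphere of radius r = 83.2 cm (r > 36 cm, enclosing both).
Q_enc = (-12.3 μC) + (-5.05 μC) = -1.735×10^-5 C.
Gauss's law: E·4πr² = Q_enc/ε₀.
E = k|Q_enc|/r² = (8.99×10^9)(1.735e-5)/(0.832)² = 2.25×10^5 N/C.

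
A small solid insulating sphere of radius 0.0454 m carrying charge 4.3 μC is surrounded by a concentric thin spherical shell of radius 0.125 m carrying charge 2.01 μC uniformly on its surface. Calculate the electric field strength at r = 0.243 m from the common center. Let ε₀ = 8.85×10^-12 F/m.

Use a concentric Gaussian sphere at r = 0.243 m (r > 0.125 m, enclosing both).
Q_enc = (4.3 μC) + (2.01 μC) = 6.31e-6 C.
By Gauss's law, ∮E·dA = E·4πr² = Q_enc/ε₀.
E = |Q_enc|/(4πε₀r²) = (6.31×10^-6)/(4π·8.85×10^-12·(0.243)²) = 9.61×10^5 N/C.

E ≈ 9.61×10^5 V/m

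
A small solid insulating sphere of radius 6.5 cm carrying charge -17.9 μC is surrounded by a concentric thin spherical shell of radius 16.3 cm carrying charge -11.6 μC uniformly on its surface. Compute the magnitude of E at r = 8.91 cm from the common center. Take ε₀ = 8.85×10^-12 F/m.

Take a concentric spherical Gaussian surface of radius r = 8.91 cm (between the bodies, 6.5 cm < r < 16.3 cm).
Only the inner charge is enclosed; the outer shell contributes nothing inside itself. Q_enc = -17.9 μC = -1.79×10^-5 C.
Gauss's law: E·4πr² = Q_enc/ε₀.
E = |Q_enc|/(4πε₀r²) = (1.79e-5)/(4π·8.85×10^-12·(0.0891)²) = 2.03×10^7 N/C.

E = 2.03×10^7 V/m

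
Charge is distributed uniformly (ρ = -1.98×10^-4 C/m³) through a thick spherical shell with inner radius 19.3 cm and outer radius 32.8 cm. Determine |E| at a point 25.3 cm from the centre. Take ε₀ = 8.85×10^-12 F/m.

Take a concentric spherical Gaussian surface of radius r = 25.3 cm (within the shell material, 19.3 cm < r < 32.8 cm).
Enclosed charge is the volume from a to r: Q_enc = (4π/3)ρ(r³ − a³) = -7.469e-6 C.
Since E is radial and uniform over the Gaussian sphere, Φ = E·4πr² = Q_enc/ε₀.
E = |Q_enc|/(4πε₀r²) = (7.469×10^-6)/(4π·8.85×10^-12·(0.253)²) = 1.05×10^6 N/C.

|E| = 1.05e6 N/C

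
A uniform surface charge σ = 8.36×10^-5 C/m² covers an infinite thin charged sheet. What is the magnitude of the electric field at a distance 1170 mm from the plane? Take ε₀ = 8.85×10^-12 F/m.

By planar symmetry E is perpendicular to the sheet and uniform; use a Gaussian pillbox with flat faces of area A on each side of the sheet.
Flux Φ = 2EA and Q_enc = σA, so 2EA = σA/ε₀ ⇒ E = |σ|/(2ε₀), independent of distance.
E = |σ|/(2ε₀) = (8.36e-5)/(2·8.85×10^-12) = 4.72e6 N/C.

|E| = 4.72×10^6 N/C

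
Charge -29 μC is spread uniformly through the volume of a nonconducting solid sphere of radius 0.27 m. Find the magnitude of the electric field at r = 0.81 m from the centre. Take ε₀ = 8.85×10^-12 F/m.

|E| = 3.97×10^5 N/C

By spherical symmetry E is radial; choose a Gaussian sphere of radius r = 0.81 m (r > R, so the entire charge is enclosed).
Q_enc = -29 μC = -2.90×10^-5 C.
Since E is radial and uniform over the Gaussian sphere, Φ = E·4πr² = Q_enc/ε₀.
E = |Q_enc|/(4πε₀r²) = (2.90×10^-5)/(4π·8.85×10^-12·(0.81)²) = 3.97×10^5 N/C.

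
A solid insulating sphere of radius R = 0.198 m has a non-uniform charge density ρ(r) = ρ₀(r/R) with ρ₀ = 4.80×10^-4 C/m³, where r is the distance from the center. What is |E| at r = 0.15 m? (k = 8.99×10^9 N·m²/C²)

Take a concentric spherical Gaussian surface of radius r = 0.15 m (r < R).
Q_enc = ∫₀^r ρ(r')·4πr'² dr' = (4πρ₀/R) ∫₀^r r'^3 dr' = 4πρ₀ r^4/(4·R) = 3.856×10^-6 C.
Gauss's law: E·4πr² = Q_enc/ε₀.
E = k|Q_enc|/r² = (8.99×10^9)(3.856×10^-6)/(0.15)² = 1.54e6 N/C.

1.54e6 N/C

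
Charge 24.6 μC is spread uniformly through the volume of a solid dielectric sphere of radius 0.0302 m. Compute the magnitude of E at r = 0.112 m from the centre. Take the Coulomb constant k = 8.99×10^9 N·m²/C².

Use a concentric Gaussian sphere at r = 0.112 m (r > R, so the entire charge is enclosed).
Q_enc = 24.6 μC = 2.46×10^-5 C.
Since E is radial and uniform over the Gaussian sphere, Φ = E·4πr² = Q_enc/ε₀.
E = k|Q_enc|/r² = (8.99×10^9)(2.46×10^-5)/(0.112)² = 1.76×10^7 N/C.

1.76×10^7 N/C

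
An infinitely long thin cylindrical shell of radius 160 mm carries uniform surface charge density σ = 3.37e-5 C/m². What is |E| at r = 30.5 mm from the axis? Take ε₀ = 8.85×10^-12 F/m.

E = 0

By cylindrical symmetry E is radial; use a coaxial Gaussian cylinder of radius 30.5 mm and length L (r < 160 mm, inside the shell).
All the surface charge lies outside this cylinder: Q_enc = 0, hence E = 0.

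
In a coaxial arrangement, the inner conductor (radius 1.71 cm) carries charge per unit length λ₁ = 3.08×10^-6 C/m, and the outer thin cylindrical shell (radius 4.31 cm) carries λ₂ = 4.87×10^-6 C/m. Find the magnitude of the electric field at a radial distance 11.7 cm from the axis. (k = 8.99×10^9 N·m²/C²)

|E| = 1.22e6 V/m

Take a coaxial cylindrical Gaussian surface of radius r = 11.7 cm and length L (r > 4.31 cm, enclosing both).
λ_enc = λ₁ + λ₂ = (3.08e-6) + (4.87e-6) = 7.95e-6 C/m.
Applying ∮E·dA = Q_enc/ε₀ with the end caps contributing no flux:
E = 2k|λ_enc|/r = 2(8.99×10^9)(7.95×10^-6)/(0.117) = 1.22×10^6 N/C.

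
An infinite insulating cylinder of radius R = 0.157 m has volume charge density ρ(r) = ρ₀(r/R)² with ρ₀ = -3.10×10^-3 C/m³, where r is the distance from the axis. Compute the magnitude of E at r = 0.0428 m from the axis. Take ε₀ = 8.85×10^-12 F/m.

Take a coaxial cylindrical Gaussian surface of radius r = 0.0428 m and length L (r < R).
Integrating ρ over the cross-section to radius r: λ_enc = (2πρ₀/R²) ∫₀^r r'^3 dr' = 2πρ₀ r^4/(4·R²) = -6.629×10^-7 C/m.
By Gauss's law (flux through the curved wall only), E·2πrL = λ_enc L/ε₀.
E = |λ_enc|/(2πε₀r) = (6.629×10^-7)/(2π·8.85×10^-12·0.0428) = 2.79×10^5 N/C.

|E| = 2.79×10^5 N/C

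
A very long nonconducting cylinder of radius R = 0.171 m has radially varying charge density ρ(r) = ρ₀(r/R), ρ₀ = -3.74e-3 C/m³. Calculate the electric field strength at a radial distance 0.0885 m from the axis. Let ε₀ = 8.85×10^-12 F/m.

|E| ≈ 6.45e6 N/C

Take a coaxial cylindrical Gaussian surface of radius r = 0.0885 m and length L (r < R).
λ_enc = ∫₀^r ρ(r')·2πr' dr' = (2πρ₀/R)·r^3/3 = -3.175×10^-5 C/m.
Since E is radial and uniform over the curved surface, Φ = E·2πrL = Q_enc/ε₀ = λ_enc L/ε₀.
E = |λ_enc|/(2πε₀r) = (3.175×10^-5)/(2π·8.85×10^-12·0.0885) = 6.45e6 N/C.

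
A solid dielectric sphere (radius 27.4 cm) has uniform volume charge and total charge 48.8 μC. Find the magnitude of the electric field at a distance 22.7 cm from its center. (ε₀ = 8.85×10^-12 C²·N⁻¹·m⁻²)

Symmetry ⇒ E = E(r) r̂. Gaussian sphere of radius r = 22.7 cm (r < R).
For a uniform sphere the enclosed fraction is (r/R)³, so Q_enc = (48.8 μC)(0.227/0.274)³ = 2.775e-5 C.
Applying ∮E·dA = Q_enc/ε₀ with Φ = E(4πr²):
E = |Q_enc|/(4πε₀r²) = (2.775×10^-5)/(4π·8.85×10^-12·(0.227)²) = 4.84e6 N/C.

4.84×10^6 N/C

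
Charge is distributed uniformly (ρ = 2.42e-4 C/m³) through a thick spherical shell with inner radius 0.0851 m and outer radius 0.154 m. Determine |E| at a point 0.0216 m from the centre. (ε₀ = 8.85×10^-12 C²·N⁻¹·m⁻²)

Symmetry ⇒ E = E(r) r̂. Gaussian sphere of radius r = 0.0216 m (r < 0.0851 m, inside the empty cavity).
Q_enc = 0 (all charge lies at larger r); Gauss's law gives E = 0.

E = 0 (no enclosed charge)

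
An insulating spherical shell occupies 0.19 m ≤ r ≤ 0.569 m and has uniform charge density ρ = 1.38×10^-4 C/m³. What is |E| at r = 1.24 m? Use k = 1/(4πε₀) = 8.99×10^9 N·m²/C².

|E| ≈ 5.99×10^5 N/C

Take a concentric spherical Gaussian surface of radius r = 1.24 m (r > 0.569 m, enclosing the whole shell).
Q_enc = ρ·(4π/3)(b³ − a³) = (1.38×10^-4)·(4π/3)·((0.569)³ − (0.19)³) = 1.025×10^-4 C.
Gauss's law: E·4πr² = Q_enc/ε₀.
E = k|Q_enc|/r² = (8.99×10^9)(1.025×10^-4)/(1.24)² = 5.99×10^5 N/C.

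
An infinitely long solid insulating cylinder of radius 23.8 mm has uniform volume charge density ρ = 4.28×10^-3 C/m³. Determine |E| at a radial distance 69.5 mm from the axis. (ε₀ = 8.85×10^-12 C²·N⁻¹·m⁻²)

Choose a coaxial cylinder of radius r = 69.5 mm (arbitrary length L) as the Gaussian surface (r > 23.8 mm, full cross-section enclosed).
λ_enc = ρ·πR² = (4.28×10^-3)π(0.0238)² = 7.616×10^-6 C/m.
Since E is radial and uniform over the curved surface, Φ = E·2πrL = Q_enc/ε₀ = λ_enc L/ε₀.
E = |λ_enc|/(2πε₀r) = (7.616×10^-6)/(2π·8.85×10^-12·0.0695) = 1.97×10^6 N/C.

E = 1.97×10^6 N/C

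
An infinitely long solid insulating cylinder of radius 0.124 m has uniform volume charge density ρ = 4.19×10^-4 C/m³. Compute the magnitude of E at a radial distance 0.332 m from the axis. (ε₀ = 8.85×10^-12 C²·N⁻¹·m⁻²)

|E| ≈ 1.10×10^6 N/C

Take a coaxial cylindrical Gaussian surface of radius r = 0.332 m and length L (r > 0.124 m, full cross-section enclosed).
λ_enc = ρ·πR² = (4.19e-4)π(0.124)² = 2.024×10^-5 C/m.
Since E is radial and uniform over the curved surface, Φ = E·2πrL = Q_enc/ε₀ = λ_enc L/ε₀.
E = |λ_enc|/(2πε₀r) = (2.024e-5)/(2π·8.85×10^-12·0.332) = 1.10×10^6 N/C.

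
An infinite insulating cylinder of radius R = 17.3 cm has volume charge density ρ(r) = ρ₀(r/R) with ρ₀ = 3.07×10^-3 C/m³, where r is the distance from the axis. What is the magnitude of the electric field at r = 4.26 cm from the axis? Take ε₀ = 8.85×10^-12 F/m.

1.21e6 N/C

Choose a coaxial cylinder of radius r = 4.26 cm (arbitrary length L) as the Gaussian surface (r < R).
λ_enc = ∫₀^r ρ(r')·2πr' dr' = (2πρ₀/R)·r^3/3 = 2.873e-6 C/m.
Gauss's law: E·2πrL = λ_enc L/ε₀.
E = |λ_enc|/(2πε₀r) = (2.873e-6)/(2π·8.85×10^-12·0.0426) = 1.21×10^6 N/C.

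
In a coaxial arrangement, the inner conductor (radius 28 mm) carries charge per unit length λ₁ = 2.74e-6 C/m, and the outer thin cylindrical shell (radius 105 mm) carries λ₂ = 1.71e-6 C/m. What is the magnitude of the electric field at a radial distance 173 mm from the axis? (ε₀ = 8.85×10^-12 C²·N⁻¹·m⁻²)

Coaxial Gaussian cylinder, radius r = 173 mm, length L (r > 105 mm, enclosing both).
λ_enc = λ₁ + λ₂ = (2.74×10^-6) + (1.71e-6) = 4.45e-6 C/m.
Since E is radial and uniform over the curved surface, Φ = E·2πrL = Q_enc/ε₀ = λ_enc L/ε₀.
E = |λ_enc|/(2πε₀r) = (4.45e-6)/(2π·8.85×10^-12·0.173) = 4.63e5 N/C.

4.63e5 N/C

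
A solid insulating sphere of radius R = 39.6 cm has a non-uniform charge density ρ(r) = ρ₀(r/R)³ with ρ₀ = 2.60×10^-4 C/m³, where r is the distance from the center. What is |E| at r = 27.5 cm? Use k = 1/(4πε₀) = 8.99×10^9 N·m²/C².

Use a concentric Gaussian sphere at r = 27.5 cm (r < R).
Q_enc = ∫₀^r ρ(r')·4πr'² dr' = (4πρ₀/R³) ∫₀^r r'^5 dr' = 4πρ₀ r^6/(6·R³) = 3.793e-6 C.
Gauss's law: E·4πr² = Q_enc/ε₀.
E = k|Q_enc|/r² = (8.99×10^9)(3.793×10^-6)/(0.275)² = 4.51×10^5 N/C.

E ≈ 4.51×10^5 V/m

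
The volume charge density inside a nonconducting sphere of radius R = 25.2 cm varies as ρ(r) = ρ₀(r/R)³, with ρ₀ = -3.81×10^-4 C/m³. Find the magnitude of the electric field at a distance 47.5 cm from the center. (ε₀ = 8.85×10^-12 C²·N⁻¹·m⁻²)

Use a concentric Gaussian sphere at r = 47.5 cm (r > R, all charge enclosed).
Q_enc = 4π ∫₀^R ρ₀(r'/R)^3 r'² dr' = 4πρ₀R³/6 = -1.277×10^-5 C.
Applying ∮E·dA = Q_enc/ε₀ with Φ = E(4πr²):
E = |Q_enc|/(4πε₀r²) = (1.277e-5)/(4π·8.85×10^-12·(0.475)²) = 5.09×10^5 N/C.

5.09×10^5 N/C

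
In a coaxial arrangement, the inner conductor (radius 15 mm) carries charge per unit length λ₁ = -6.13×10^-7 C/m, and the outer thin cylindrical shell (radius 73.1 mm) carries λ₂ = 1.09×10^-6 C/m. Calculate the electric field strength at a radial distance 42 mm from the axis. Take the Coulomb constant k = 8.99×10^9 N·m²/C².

|E| ≈ 2.62×10^5 V/m

Choose a coaxial cylinder of radius r = 42 mm (arbitrary length L) as the Gaussian surface (between the conductors, 15 mm < r < 73.1 mm).
Only the inner wire is enclosed; the outer shell contributes nothing inside itself. λ_enc = λ₁ = -6.13×10^-7 C/m.
Gauss's law: E·2πrL = λ_enc L/ε₀.
E = 2k|λ_enc|/r = 2(8.99×10^9)(6.13×10^-7)/(0.042) = 2.62×10^5 N/C.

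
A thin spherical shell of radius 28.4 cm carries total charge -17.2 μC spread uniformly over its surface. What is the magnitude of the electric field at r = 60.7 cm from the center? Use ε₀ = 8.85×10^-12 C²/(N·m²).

|E| ≈ 4.20×10^5 N/C

By spherical symmetry E is radial; choose a Gaussian sphere of radius r = 60.7 cm (r > 28.4 cm).
The entire shell is enclosed: Q_enc = -1.72×10^-5 C.
Since E is radial and uniform over the Gaussian sphere, Φ = E·4πr² = Q_enc/ε₀.
E = |Q_enc|/(4πε₀r²) = (1.72×10^-5)/(4π·8.85×10^-12·(0.607)²) = 4.20×10^5 N/C.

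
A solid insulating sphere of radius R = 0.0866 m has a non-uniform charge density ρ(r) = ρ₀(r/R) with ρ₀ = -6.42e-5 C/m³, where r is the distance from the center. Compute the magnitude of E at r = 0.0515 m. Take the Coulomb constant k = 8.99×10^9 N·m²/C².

|E| ≈ 5.55e4 N/C

By spherical symmetry E is radial; choose a Gaussian sphere of radius r = 0.0515 m (r < R).
Integrate the density: Q_enc = 4π ∫₀^r ρ₀(r'/R)^1 r'² dr' = 4πρ₀ r^4/(4·R) = -1.638×10^-8 C.
Since E is radial and uniform over the Gaussian sphere, Φ = E·4πr² = Q_enc/ε₀.
E = k|Q_enc|/r² = (8.99×10^9)(1.638×10^-8)/(0.0515)² = 5.55e4 N/C.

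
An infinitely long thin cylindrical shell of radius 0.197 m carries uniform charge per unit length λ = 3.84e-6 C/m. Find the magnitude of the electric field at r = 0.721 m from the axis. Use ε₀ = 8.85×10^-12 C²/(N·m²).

Coaxial Gaussian cylinder, radius r = 0.721 m, length L (r > 0.197 m).
The full line charge is enclosed: λ_enc = 3.84×10^-6 C/m.
By Gauss's law (flux through the curved wall only), E·2πrL = λ_enc L/ε₀.
E = |λ_enc|/(2πε₀r) = (3.84e-6)/(2π·8.85×10^-12·0.721) = 9.58×10^4 N/C.

E = 9.58×10^4 N/C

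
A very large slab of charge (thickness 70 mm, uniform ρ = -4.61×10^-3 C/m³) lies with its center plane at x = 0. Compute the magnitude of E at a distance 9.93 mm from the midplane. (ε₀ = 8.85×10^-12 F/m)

By symmetry E is perpendicular to the slab. A Gaussian pillbox from −9.93 mm to +9.93 mm (face area A) lies entirely within the slab.
Q_enc = ρ·(2x)·A and flux = 2EA, so 2EA = 2ρxA/ε₀ ⇒ E = |ρ|x/ε₀.
E = (4.61×10^-3)(0.00993)/(8.85×10^-12) = 5.17×10^6 N/C.

|E| = 5.17×10^6 V/m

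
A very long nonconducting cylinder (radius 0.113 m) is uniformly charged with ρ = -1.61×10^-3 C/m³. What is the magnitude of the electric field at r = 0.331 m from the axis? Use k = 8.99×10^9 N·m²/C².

E ≈ 3.51×10^6 N/C

Coaxial Gaussian cylinder, radius r = 0.331 m, length L (r > 0.113 m, full cross-section enclosed).
λ_enc = ρ·πR² = (-1.61e-3)π(0.113)² = -6.459×10^-5 C/m.
Gauss's law: E·2πrL = λ_enc L/ε₀.
E = 2k|λ_enc|/r = 2(8.99×10^9)(6.459×10^-5)/(0.331) = 3.51×10^6 N/C.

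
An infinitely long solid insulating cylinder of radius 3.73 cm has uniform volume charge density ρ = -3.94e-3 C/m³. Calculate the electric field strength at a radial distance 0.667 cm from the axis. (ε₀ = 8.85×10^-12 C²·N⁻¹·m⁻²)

E = 1.48e6 N/C

Take a coaxial cylindrical Gaussian surface of radius r = 0.667 cm and length L (r < R).
Charge inside radius r per length L is ρ·πr²·L, so λ_enc = ρπr² = -5.507×10^-7 C/m.
Since E is radial and uniform over the curved surface, Φ = E·2πrL = Q_enc/ε₀ = λ_enc L/ε₀.
E = |λ_enc|/(2πε₀r) = (5.507e-7)/(2π·8.85×10^-12·0.00667) = 1.48e6 N/C.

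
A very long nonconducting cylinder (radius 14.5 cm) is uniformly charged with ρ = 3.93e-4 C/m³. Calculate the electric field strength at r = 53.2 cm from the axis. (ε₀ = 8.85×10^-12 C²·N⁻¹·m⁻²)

Choose a coaxial cylinder of radius r = 53.2 cm (arbitrary length L) as the Gaussian surface (r > 14.5 cm, full cross-section enclosed).
λ_enc = ρ·πR² = (3.93×10^-4)π(0.145)² = 2.596×10^-5 C/m.
Gauss's law: E·2πrL = λ_enc L/ε₀.
E = |λ_enc|/(2πε₀r) = (2.596e-5)/(2π·8.85×10^-12·0.532) = 8.77×10^5 N/C.

E ≈ 8.77×10^5 N/C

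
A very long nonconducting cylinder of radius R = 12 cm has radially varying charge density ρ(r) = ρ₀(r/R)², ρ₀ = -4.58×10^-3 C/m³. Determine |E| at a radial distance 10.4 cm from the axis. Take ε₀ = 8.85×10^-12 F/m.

Take a coaxial cylindrical Gaussian surface of radius r = 10.4 cm and length L (r < R).
λ_enc = ∫₀^r ρ(r')·2πr' dr' = (2πρ₀/R²)·r^4/4 = -5.845×10^-5 C/m.
Applying ∮E·dA = Q_enc/ε₀ with the end caps contributing no flux:
E = |λ_enc|/(2πε₀r) = (5.845×10^-5)/(2π·8.85×10^-12·0.104) = 1.01e7 N/C.

|E| ≈ 1.01e7 N/C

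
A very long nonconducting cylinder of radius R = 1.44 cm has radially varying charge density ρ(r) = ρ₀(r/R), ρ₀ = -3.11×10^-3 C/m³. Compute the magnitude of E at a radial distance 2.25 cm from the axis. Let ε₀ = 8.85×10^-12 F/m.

By cylindrical symmetry E is radial; use a coaxial Gaussian cylinder of radius 2.25 cm and length L (r > R, full charge per length enclosed).
λ_enc = 2π ∫₀^R ρ₀(r'/R)^1 r' dr' = 2πρ₀R²/3 = -1.351×10^-6 C/m.
Applying ∮E·dA = Q_enc/ε₀ with the end caps contributing no flux:
E = |λ_enc|/(2πε₀r) = (1.351×10^-6)/(2π·8.85×10^-12·0.0225) = 1.08e6 N/C.

E = 1.08e6 N/C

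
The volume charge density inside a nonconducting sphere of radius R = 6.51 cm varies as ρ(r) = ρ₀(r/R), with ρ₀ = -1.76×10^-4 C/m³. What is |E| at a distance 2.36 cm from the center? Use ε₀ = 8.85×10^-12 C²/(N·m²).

E = 4.25×10^4 N/C

Take a concentric spherical Gaussian surface of radius r = 2.36 cm (r < R).
Integrate the density: Q_enc = 4π ∫₀^r ρ₀(r'/R)^1 r'² dr' = 4πρ₀ r^4/(4·R) = -2.635×10^-9 C.
Gauss's law: E·4πr² = Q_enc/ε₀.
E = |Q_enc|/(4πε₀r²) = (2.635×10^-9)/(4π·8.85×10^-12·(0.0236)²) = 4.25e4 N/C.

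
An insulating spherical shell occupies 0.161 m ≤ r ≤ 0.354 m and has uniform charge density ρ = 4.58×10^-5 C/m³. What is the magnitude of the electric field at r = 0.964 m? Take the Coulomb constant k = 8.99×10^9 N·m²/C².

Symmetry ⇒ E = E(r) r̂. Gaussian sphere of radius r = 0.964 m (r > 0.354 m, enclosing the whole shell).
Q_enc = ρ·(4π/3)(b³ − a³) = (4.58e-5)·(4π/3)·((0.354)³ − (0.161)³) = 7.71×10^-6 C.
Applying ∮E·dA = Q_enc/ε₀ with Φ = E(4πr²):
E = k|Q_enc|/r² = (8.99×10^9)(7.71×10^-6)/(0.964)² = 7.46e4 N/C.

|E| = 7.46e4 N/C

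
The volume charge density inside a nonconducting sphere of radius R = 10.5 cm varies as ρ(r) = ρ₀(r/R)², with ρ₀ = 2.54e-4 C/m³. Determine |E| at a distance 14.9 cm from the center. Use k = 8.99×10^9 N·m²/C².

Symmetry ⇒ E = E(r) r̂. Gaussian sphere of radius r = 14.9 cm (r > R, all charge enclosed).
Q_enc = 4π ∫₀^R ρ₀(r'/R)^2 r'² dr' = 4πρ₀R³/5 = 7.39×10^-7 C.
Gauss's law: E·4πr² = Q_enc/ε₀.
E = k|Q_enc|/r² = (8.99×10^9)(7.39e-7)/(0.149)² = 2.99e5 N/C.

E ≈ 2.99×10^5 N/C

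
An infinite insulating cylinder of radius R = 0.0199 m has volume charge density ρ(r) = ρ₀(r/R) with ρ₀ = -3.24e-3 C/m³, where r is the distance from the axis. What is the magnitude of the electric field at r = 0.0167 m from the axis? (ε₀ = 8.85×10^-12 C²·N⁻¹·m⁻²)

E ≈ 1.71×10^6 N/C

By cylindrical symmetry E is radial; use a coaxial Gaussian cylinder of radius 0.0167 m and length L (r < R).
λ_enc = ∫₀^r ρ(r')·2πr' dr' = (2πρ₀/R)·r^3/3 = -1.588×10^-6 C/m.
By Gauss's law (flux through the curved wall only), E·2πrL = λ_enc L/ε₀.
E = |λ_enc|/(2πε₀r) = (1.588×10^-6)/(2π·8.85×10^-12·0.0167) = 1.71×10^6 N/C.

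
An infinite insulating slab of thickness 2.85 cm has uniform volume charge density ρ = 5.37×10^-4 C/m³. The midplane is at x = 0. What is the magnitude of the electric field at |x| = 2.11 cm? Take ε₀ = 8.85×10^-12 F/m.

|E| = 8.65×10^5 V/m

The point |x| = 2.11 cm lies outside the slab (half-thickness 0.01425 m). A symmetric pillbox spanning the full slab encloses Q_enc = ρ·d·A.
Flux = 2EA ⇒ E = |ρ|d/(2ε₀), independent of distance outside.
E = (5.37×10^-4)(0.0285)/(2·8.85×10^-12) = 8.65×10^5 N/C.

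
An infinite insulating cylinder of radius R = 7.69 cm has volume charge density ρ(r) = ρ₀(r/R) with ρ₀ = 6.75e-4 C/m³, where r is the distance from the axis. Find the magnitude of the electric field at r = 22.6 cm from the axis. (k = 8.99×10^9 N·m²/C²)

Coaxial Gaussian cylinder, radius r = 22.6 cm, length L (r > R, full charge per length enclosed).
λ_enc = 2π ∫₀^R ρ₀(r'/R)^1 r' dr' = 2πρ₀R²/3 = 8.36×10^-6 C/m.
Applying ∮E·dA = Q_enc/ε₀ with the end caps contributing no flux:
E = 2k|λ_enc|/r = 2(8.99×10^9)(8.36×10^-6)/(0.226) = 6.65×10^5 N/C.

E ≈ 6.65e5 V/m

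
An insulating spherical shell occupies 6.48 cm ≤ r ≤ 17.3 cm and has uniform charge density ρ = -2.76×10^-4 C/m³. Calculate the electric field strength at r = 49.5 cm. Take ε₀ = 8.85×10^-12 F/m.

|E| = 2.08×10^5 N/C

By spherical symmetry E is radial; choose a Gaussian sphere of radius r = 49.5 cm (r > 17.3 cm, enclosing the whole shell).
Q_enc = ρ·(4π/3)(b³ − a³) = (-2.76×10^-4)·(4π/3)·((0.173)³ − (0.0648)³) = -5.671e-6 C.
Applying ∮E·dA = Q_enc/ε₀ with Φ = E(4πr²):
E = |Q_enc|/(4πε₀r²) = (5.671×10^-6)/(4π·8.85×10^-12·(0.495)²) = 2.08×10^5 N/C.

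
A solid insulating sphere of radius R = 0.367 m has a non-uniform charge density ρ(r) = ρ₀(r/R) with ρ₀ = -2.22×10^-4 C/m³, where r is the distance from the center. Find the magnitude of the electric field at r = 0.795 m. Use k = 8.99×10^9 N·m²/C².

4.90×10^5 N/C

Symmetry ⇒ E = E(r) r̂. Gaussian sphere of radius r = 0.795 m (r > R, all charge enclosed).
Q_enc = 4π ∫₀^R ρ₀(r'/R)^1 r'² dr' = 4πρ₀R³/4 = -3.447×10^-5 C.
Applying ∮E·dA = Q_enc/ε₀ with Φ = E(4πr²):
E = k|Q_enc|/r² = (8.99×10^9)(3.447×10^-5)/(0.795)² = 4.90×10^5 N/C.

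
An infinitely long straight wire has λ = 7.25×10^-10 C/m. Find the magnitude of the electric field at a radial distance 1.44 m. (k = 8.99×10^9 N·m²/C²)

By cylindrical symmetry E is radial; use a coaxial Gaussian cylinder of radius 1.44 m and length L.
Q_enc = λL, so λ_enc = 7.25×10^-10 C/m.
By Gauss's law (flux through the curved wall only), E·2πrL = λ_enc L/ε₀.
E = 2k|λ_enc|/r = 2(8.99×10^9)(7.25×10^-10)/(1.44) = 9.05 N/C.

E ≈ 9.05 N/C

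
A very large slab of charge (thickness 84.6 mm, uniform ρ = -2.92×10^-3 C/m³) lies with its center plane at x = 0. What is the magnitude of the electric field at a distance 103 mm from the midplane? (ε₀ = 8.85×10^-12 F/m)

The point |x| = 103 mm lies outside the slab (half-thickness 0.0423 m). A symmetric pillbox spanning the full slab encloses Q_enc = ρ·d·A.
Flux = 2EA ⇒ E = |ρ|d/(2ε₀), independent of distance outside.
E = (2.92×10^-3)(0.0846)/(2·8.85×10^-12) = 1.40×10^7 N/C.

E ≈ 1.40e7 N/C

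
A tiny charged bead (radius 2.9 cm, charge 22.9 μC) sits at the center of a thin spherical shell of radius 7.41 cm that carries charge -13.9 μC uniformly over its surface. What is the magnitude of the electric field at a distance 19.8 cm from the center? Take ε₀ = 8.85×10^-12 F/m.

E = 2.06×10^6 V/m

Take a concentric spherical Gaussian surface of radius r = 19.8 cm (r > 7.41 cm, enclosing both).
Q_enc = (22.9 μC) + (-13.9 μC) = 9.00×10^-6 C.
By Gauss's law, ∮E·dA = E·4πr² = Q_enc/ε₀.
E = |Q_enc|/(4πε₀r²) = (9.00e-6)/(4π·8.85×10^-12·(0.198)²) = 2.06×10^6 N/C.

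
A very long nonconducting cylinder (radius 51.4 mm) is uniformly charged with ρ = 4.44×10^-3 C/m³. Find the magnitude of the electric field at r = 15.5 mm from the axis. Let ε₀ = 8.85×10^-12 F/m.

Coaxial Gaussian cylinder, radius r = 15.5 mm, length L (r < R).
Charge inside radius r per length L is ρ·πr²·L, so λ_enc = ρπr² = 3.351e-6 C/m.
Gauss's law: E·2πrL = λ_enc L/ε₀.
E = |λ_enc|/(2πε₀r) = (3.351e-6)/(2π·8.85×10^-12·0.0155) = 3.89e6 N/C.

E ≈ 3.89×10^6 N/C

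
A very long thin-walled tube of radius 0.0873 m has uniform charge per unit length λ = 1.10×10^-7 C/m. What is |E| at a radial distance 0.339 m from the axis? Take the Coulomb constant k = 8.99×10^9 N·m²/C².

Choose a coaxial cylinder of radius r = 0.339 m (arbitrary length L) as the Gaussian surface (r > 0.0873 m).
The full line charge is enclosed: λ_enc = 1.10×10^-7 C/m.
Since E is radial and uniform over the curved surface, Φ = E·2πrL = Q_enc/ε₀ = λ_enc L/ε₀.
E = 2k|λ_enc|/r = 2(8.99×10^9)(1.10×10^-7)/(0.339) = 5.83×10^3 N/C.

|E| ≈ 5.83e3 N/C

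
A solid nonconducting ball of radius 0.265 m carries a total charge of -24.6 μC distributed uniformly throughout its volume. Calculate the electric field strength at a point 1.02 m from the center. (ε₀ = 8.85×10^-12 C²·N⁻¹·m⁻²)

2.13e5 N/C

Use a concentric Gaussian sphere at r = 1.02 m (r > R, so the entire charge is enclosed).
Q_enc = -24.6 μC = -2.46×10^-5 C.
Gauss's law: E·4πr² = Q_enc/ε₀.
E = |Q_enc|/(4πε₀r²) = (2.46×10^-5)/(4π·8.85×10^-12·(1.02)²) = 2.13e5 N/C.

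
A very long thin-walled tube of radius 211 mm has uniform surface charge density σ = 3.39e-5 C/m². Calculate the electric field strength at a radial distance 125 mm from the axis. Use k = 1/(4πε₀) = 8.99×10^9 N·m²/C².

By cylindrical symmetry E is radial; use a coaxial Gaussian cylinder of radius 125 mm and length L (r < 211 mm, inside the shell).
All the surface charge lies outside this cylinder: Q_enc = 0, hence E = 0.

|E| = 0 V/m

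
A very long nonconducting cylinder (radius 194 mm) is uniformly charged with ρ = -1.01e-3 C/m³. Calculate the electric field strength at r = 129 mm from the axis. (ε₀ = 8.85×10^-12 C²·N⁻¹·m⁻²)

By cylindrical symmetry E is radial; use a coaxial Gaussian cylinder of radius 129 mm and length L (r < R).
Charge inside radius r per length L is ρ·πr²·L, so λ_enc = ρπr² = -5.28e-5 C/m.
By Gauss's law (flux through the curved wall only), E·2πrL = λ_enc L/ε₀.
E = |λ_enc|/(2πε₀r) = (5.28×10^-5)/(2π·8.85×10^-12·0.129) = 7.36e6 N/C.

|E| ≈ 7.36×10^6 V/m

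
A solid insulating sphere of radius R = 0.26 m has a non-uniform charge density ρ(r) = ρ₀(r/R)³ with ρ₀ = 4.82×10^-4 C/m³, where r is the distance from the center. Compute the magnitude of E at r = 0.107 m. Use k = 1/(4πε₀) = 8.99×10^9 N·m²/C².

E = 6.77×10^4 V/m

Take a concentric spherical Gaussian surface of radius r = 0.107 m (r < R).
Integrate the density: Q_enc = 4π ∫₀^r ρ₀(r'/R)^3 r'² dr' = 4πρ₀ r^6/(6·R³) = 8.62×10^-8 C.
Since E is radial and uniform over the Gaussian sphere, Φ = E·4πr² = Q_enc/ε₀.
E = k|Q_enc|/r² = (8.99×10^9)(8.62×10^-8)/(0.107)² = 6.77×10^4 N/C.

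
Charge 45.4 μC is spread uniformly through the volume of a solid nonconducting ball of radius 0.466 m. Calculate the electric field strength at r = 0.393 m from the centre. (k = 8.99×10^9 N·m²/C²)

|E| ≈ 1.59×10^6 N/C

Symmetry ⇒ E = E(r) r̂. Gaussian sphere of radius r = 0.393 m (r < R).
Only the charge within r is enclosed: Q_enc = Q·(r/R)³ = (45.4 μC)·(0.393 m/0.466 m)³ = 2.723×10^-5 C.
By Gauss's law, ∮E·dA = E·4πr² = Q_enc/ε₀.
E = k|Q_enc|/r² = (8.99×10^9)(2.723×10^-5)/(0.393)² = 1.59×10^6 N/C.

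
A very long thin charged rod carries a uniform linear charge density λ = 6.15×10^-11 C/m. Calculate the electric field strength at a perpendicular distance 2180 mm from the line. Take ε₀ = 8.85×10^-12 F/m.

|E| = 0.507 V/m

Take a coaxial cylindrical Gaussian surface of radius r = 2180 mm and length L.
Q_enc = λL, so λ_enc = 6.15×10^-11 C/m.
Gauss's law: E·2πrL = λ_enc L/ε₀.
E = |λ_enc|/(2πε₀r) = (6.15e-11)/(2π·8.85×10^-12·2.18) = 0.507 N/C.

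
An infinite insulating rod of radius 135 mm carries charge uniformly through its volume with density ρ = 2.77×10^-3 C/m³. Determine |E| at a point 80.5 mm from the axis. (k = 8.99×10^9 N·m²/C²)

E ≈ 1.26e7 N/C

Choose a coaxial cylinder of radius r = 80.5 mm (arbitrary length L) as the Gaussian surface (r < R).
Charge inside radius r per length L is ρ·πr²·L, so λ_enc = ρπr² = 5.639×10^-5 C/m.
Since E is radial and uniform over the curved surface, Φ = E·2πrL = Q_enc/ε₀ = λ_enc L/ε₀.
E = 2k|λ_enc|/r = 2(8.99×10^9)(5.639e-5)/(0.0805) = 1.26e7 N/C.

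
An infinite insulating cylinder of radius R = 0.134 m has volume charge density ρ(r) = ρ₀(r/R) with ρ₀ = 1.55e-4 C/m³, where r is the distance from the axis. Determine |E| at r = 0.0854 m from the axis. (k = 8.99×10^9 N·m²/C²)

By cylindrical symmetry E is radial; use a coaxial Gaussian cylinder of radius 0.0854 m and length L (r < R).
Integrating ρ over the cross-section to radius r: λ_enc = (2πρ₀/R) ∫₀^r r'^2 dr' = 2πρ₀ r^3/(3·R) = 1.509×10^-6 C/m.
By Gauss's law (flux through the curved wall only), E·2πrL = λ_enc L/ε₀.
E = 2k|λ_enc|/r = 2(8.99×10^9)(1.509e-6)/(0.0854) = 3.18×10^5 N/C.

3.18×10^5 N/C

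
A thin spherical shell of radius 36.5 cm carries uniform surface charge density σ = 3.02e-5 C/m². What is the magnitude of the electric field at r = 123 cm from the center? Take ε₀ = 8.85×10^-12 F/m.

|E| = 3.00×10^5 N/C

Use a concentric Gaussian sphere at r = 123 cm (r > 36.5 cm).
The entire shell is enclosed: Q_enc = σ·4πR² = (3.02×10^-5)·4π·(0.365)² = 5.056e-5 C.
By Gauss's law, ∮E·dA = E·4πr² = Q_enc/ε₀.
E = |Q_enc|/(4πε₀r²) = (5.056e-5)/(4π·8.85×10^-12·(1.23)²) = 3.00×10^5 N/C.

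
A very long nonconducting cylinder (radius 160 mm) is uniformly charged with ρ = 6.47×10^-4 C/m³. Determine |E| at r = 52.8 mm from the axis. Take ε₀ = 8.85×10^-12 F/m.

|E| ≈ 1.93×10^6 V/m

Choose a coaxial cylinder of radius r = 52.8 mm (arbitrary length L) as the Gaussian surface (r < R).
Charge inside radius r per length L is ρ·πr²·L, so λ_enc = ρπr² = 5.667×10^-6 C/m.
By Gauss's law (flux through the curved wall only), E·2πrL = λ_enc L/ε₀.
E = |λ_enc|/(2πε₀r) = (5.667×10^-6)/(2π·8.85×10^-12·0.0528) = 1.93×10^6 N/C.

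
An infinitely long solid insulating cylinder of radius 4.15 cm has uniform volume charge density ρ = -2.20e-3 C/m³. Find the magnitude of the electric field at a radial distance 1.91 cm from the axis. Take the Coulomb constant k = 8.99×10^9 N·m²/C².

Take a coaxial cylindrical Gaussian surface of radius r = 1.91 cm and length L (r < R).
Enclosed charge per unit length: λ_enc = ρ·πr² = (-2.20e-3)π(0.0191)² = -2.521×10^-6 C/m.
Since E is radial and uniform over the curved surface, Φ = E·2πrL = Q_enc/ε₀ = λ_enc L/ε₀.
E = 2k|λ_enc|/r = 2(8.99×10^9)(2.521e-6)/(0.0191) = 2.37e6 N/C.

E ≈ 2.37×10^6 N/C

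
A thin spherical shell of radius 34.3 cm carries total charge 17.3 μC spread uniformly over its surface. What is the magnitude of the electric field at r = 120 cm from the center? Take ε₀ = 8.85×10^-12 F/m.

Take a concentric spherical Gaussian surface of radius r = 120 cm (r > 34.3 cm).
The entire shell is enclosed: Q_enc = 1.73×10^-5 C.
Since E is radial and uniform over the Gaussian sphere, Φ = E·4πr² = Q_enc/ε₀.
E = |Q_enc|/(4πε₀r²) = (1.73e-5)/(4π·8.85×10^-12·(1.2)²) = 1.08×10^5 N/C.

1.08×10^5 N/C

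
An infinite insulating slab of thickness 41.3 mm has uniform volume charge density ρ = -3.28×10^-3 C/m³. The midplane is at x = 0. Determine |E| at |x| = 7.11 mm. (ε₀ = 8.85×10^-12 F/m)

By symmetry E is perpendicular to the slab. A Gaussian pillbox from −7.11 mm to +7.11 mm (face area A) lies entirely within the slab.
Q_enc = ρ·(2x)·A and flux = 2EA, so 2EA = 2ρxA/ε₀ ⇒ E = |ρ|x/ε₀.
E = (3.28×10^-3)(0.00711)/(8.85×10^-12) = 2.64×10^6 N/C.

2.64×10^6 N/C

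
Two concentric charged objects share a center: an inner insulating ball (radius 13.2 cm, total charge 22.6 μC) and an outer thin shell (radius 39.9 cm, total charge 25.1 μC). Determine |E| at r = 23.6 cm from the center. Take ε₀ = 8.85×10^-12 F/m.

|E| ≈ 3.65×10^6 N/C

By spherical symmetry E is radial; choose a Gaussian sphere of radius r = 23.6 cm (between the bodies, 13.2 cm < r < 39.9 cm).
Only the inner charge is enclosed; the outer shell contributes nothing inside itself. Q_enc = 22.6 μC = 2.26e-5 C.
Applying ∮E·dA = Q_enc/ε₀ with Φ = E(4πr²):
E = |Q_enc|/(4πε₀r²) = (2.26e-5)/(4π·8.85×10^-12·(0.236)²) = 3.65e6 N/C.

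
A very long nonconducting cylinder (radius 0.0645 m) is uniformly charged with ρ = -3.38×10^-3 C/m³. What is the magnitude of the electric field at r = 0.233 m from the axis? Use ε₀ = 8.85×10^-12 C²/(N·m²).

E ≈ 3.41×10^6 N/C

By cylindrical symmetry E is radial; use a coaxial Gaussian cylinder of radius 0.233 m and length L (r > 0.0645 m, full cross-section enclosed).
λ_enc = ρ·πR² = (-3.38e-3)π(0.0645)² = -4.418×10^-5 C/m.
By Gauss's law (flux through the curved wall only), E·2πrL = λ_enc L/ε₀.
E = |λ_enc|/(2πε₀r) = (4.418×10^-5)/(2π·8.85×10^-12·0.233) = 3.41e6 N/C.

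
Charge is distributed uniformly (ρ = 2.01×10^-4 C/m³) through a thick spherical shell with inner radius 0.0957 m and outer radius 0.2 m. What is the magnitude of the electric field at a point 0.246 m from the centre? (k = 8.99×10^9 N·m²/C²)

|E| ≈ 8.91×10^5 N/C

Symmetry ⇒ E = E(r) r̂. Gaussian sphere of radius r = 0.246 m (r > 0.2 m, enclosing the whole shell).
Q_enc = ρ·(4π/3)(b³ − a³) = (2.01×10^-4)·(4π/3)·((0.2)³ − (0.0957)³) = 5.998×10^-6 C.
By Gauss's law, ∮E·dA = E·4πr² = Q_enc/ε₀.
E = k|Q_enc|/r² = (8.99×10^9)(5.998e-6)/(0.246)² = 8.91×10^5 N/C.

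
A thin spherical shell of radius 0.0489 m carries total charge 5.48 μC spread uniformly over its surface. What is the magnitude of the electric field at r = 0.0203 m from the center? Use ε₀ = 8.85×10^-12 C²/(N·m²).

Symmetry ⇒ E = E(r) r̂. Gaussian sphere of radius r = 0.0203 m (inside the shell, r < 0.0489 m).
No charge lies within this surface, so Q_enc = 0 and Gauss's law gives E·4πr² = 0 ⇒ E = 0.

|E| = 0 V/m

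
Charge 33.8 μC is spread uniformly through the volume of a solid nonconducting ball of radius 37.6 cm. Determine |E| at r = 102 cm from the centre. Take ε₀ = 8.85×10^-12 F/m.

2.92×10^5 V/m

By spherical symmetry E is radial; choose a Gaussian sphere of radius r = 102 cm (r > R, so the entire charge is enclosed).
Q_enc = 33.8 μC = 3.38e-5 C.
By Gauss's law, ∮E·dA = E·4πr² = Q_enc/ε₀.
E = |Q_enc|/(4πε₀r²) = (3.38×10^-5)/(4π·8.85×10^-12·(1.02)²) = 2.92e5 N/C.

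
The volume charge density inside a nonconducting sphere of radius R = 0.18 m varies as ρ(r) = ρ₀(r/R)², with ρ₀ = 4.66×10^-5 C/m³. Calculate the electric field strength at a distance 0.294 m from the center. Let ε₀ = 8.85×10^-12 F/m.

|E| = 7.11e4 N/C

Use a concentric Gaussian sphere at r = 0.294 m (r > R, all charge enclosed).
Q_enc = 4π ∫₀^R ρ₀(r'/R)^2 r'² dr' = 4πρ₀R³/5 = 6.83×10^-7 C.
Gauss's law: E·4πr² = Q_enc/ε₀.
E = |Q_enc|/(4πε₀r²) = (6.83×10^-7)/(4π·8.85×10^-12·(0.294)²) = 7.11×10^4 N/C.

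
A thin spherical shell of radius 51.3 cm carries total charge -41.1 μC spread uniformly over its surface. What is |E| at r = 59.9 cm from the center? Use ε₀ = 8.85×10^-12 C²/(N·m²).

1.03×10^6 V/m

Use a concentric Gaussian sphere at r = 59.9 cm (r > 51.3 cm).
The entire shell is enclosed: Q_enc = -4.11×10^-5 C.
By Gauss's law, ∮E·dA = E·4πr² = Q_enc/ε₀.
E = |Q_enc|/(4πε₀r²) = (4.11×10^-5)/(4π·8.85×10^-12·(0.599)²) = 1.03×10^6 N/C.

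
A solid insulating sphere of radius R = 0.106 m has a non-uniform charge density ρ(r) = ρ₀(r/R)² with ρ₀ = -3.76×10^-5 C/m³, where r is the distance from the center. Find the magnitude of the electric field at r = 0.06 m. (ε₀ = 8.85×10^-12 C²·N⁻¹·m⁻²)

E ≈ 1.63e4 N/C

Take a concentric spherical Gaussian surface of radius r = 0.06 m (r < R).
Q_enc = ∫₀^r ρ(r')·4πr'² dr' = (4πρ₀/R²) ∫₀^r r'^4 dr' = 4πρ₀ r^5/(5·R²) = -6.54e-9 C.
Since E is radial and uniform over the Gaussian sphere, Φ = E·4πr² = Q_enc/ε₀.
E = |Q_enc|/(4πε₀r²) = (6.54×10^-9)/(4π·8.85×10^-12·(0.06)²) = 1.63×10^4 N/C.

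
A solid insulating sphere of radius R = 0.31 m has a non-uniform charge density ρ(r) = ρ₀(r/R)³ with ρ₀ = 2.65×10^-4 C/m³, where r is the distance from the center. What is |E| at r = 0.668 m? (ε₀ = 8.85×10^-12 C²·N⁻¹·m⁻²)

Take a concentric spherical Gaussian surface of radius r = 0.668 m (r > R, all charge enclosed).
Q_enc = 4π ∫₀^R ρ₀(r'/R)^3 r'² dr' = 4πρ₀R³/6 = 1.653×10^-5 C.
Since E is radial and uniform over the Gaussian sphere, Φ = E·4πr² = Q_enc/ε₀.
E = |Q_enc|/(4πε₀r²) = (1.653e-5)/(4π·8.85×10^-12·(0.668)²) = 3.33×10^5 N/C.

E = 3.33×10^5 N/C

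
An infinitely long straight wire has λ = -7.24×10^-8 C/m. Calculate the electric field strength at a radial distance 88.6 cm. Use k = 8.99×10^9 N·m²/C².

E = 1.47×10^3 N/C

By cylindrical symmetry E is radial; use a coaxial Gaussian cylinder of radius 88.6 cm and length L.
Q_enc = λL, so λ_enc = -7.24e-8 C/m.
Applying ∮E·dA = Q_enc/ε₀ with the end caps contributing no flux:
E = 2k|λ_enc|/r = 2(8.99×10^9)(7.24×10^-8)/(0.886) = 1.47e3 N/C.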